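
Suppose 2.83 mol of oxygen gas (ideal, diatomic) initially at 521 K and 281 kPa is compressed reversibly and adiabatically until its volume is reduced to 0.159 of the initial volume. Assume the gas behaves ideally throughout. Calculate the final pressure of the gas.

3690 kPa

V₁ = nRT₁/P₁ = 2.83×8.314×521/281 = 43.6 L.
Adiabatic: TV^(γ−1) = const ⇒ T₂ = 521×(6.29)^0.400 = 1090 K; PV^γ = const ⇒ P₂ = 3690 kPa.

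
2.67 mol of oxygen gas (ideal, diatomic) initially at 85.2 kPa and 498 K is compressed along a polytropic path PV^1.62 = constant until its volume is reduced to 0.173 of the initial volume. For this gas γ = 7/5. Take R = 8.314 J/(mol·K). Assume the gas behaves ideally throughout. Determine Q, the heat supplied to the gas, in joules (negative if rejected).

19300 J

V₁ = nRT₁/P₁ = 2.67×8.314×498/85.2 = 130 L.
Polytropic n=1.62: T₂ = T₁(V₁/V₂)^(n−1) = 498×(5.78)^0.62 = 1480 K; P₂ = P₁(V₁/V₂)^n = 1460 kPa.
W = (P₁V₁−P₂V₂)/(n−1) = (85.2×130−1460×22.4)/0.62 = -35100 J.
ΔU = nCvΔT = 2.67×20.8×(1480−498) = 54400 J.
Q = ΔU + W = 19300 J.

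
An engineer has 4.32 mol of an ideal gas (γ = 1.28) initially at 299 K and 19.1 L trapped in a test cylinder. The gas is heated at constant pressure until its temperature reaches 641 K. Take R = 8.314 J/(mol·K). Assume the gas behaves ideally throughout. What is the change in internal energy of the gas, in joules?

43900 J

P₁ = nRT₁/V₁ = 4.32×8.314×299/19.1 = 562 kPa.
Isobaric: P stays 562 kPa; V/T = const ⇒ T₂ = 641 K, V₂ = 40.9 L.
For an ideal gas ΔU = nCvΔT with Cv = R/(γ−1) = 29.7 J/(mol·K).
ΔU = 4.32×29.7×(641−299) = 43900 J.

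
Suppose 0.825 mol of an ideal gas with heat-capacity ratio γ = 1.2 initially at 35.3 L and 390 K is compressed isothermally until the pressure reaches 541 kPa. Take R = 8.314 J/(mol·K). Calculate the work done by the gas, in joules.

P₁ = nRT₁/V₁ = 0.825×8.314×390/35.3 = 75.8 kPa.
Isothermal: T stays 390 K; PV = const ⇒ V₂ = 4.94 L, P₂ = 541 kPa.
W = nRT ln(V₂/V₁) = 0.825×8.314×390×ln(0.140) = -5260 J.

-5260 J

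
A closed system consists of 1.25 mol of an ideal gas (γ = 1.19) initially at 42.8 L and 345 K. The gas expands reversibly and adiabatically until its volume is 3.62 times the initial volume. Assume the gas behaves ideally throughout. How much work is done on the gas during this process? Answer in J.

-4090 J

P₁ = nRT₁/V₁ = 1.25×8.314×345/42.8 = 83.8 kPa.
Adiabatic: TV^(γ−1) = const ⇒ T₂ = 345×(0.276)^0.190 = 270 K; PV^γ = const ⇒ P₂ = 18.1 kPa.
ΔU = nCvΔT = 1.25×43.8×(270−345) = -4090 J.
Q = 0 for an adiabatic process, so W = −ΔU = 4090 J.
Work done on the gas = −W_by = -4090 J.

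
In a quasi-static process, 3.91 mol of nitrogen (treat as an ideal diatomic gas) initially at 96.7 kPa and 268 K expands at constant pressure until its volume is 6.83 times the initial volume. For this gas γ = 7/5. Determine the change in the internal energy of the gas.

V₁ = nRT₁/P₁ = 3.91×8.314×268/96.7 = 90.1 L.
Isobaric: P stays 96.7 kPa; V/T = const ⇒ T₂ = 1830 K, V₂ = 615 L.
For an ideal gas ΔU = nCvΔT with Cv = (5/2)R = 20.8 J/(mol·K).
ΔU = 3.91×20.8×(1830−268) = 127000 J.

127000 J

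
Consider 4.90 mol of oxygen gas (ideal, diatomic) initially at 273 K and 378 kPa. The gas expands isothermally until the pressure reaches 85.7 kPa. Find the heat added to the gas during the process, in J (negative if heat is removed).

16500 J

V₁ = nRT₁/P₁ = 4.90×8.314×273/378 = 29.4 L.
Isothermal: T stays 273 K; PV = const ⇒ V₂ = 130 L, P₂ = 85.7 kPa.
ΔU = 0 (ideal gas, T constant).
W = nRT ln(V₂/V₁) = 4.90×8.314×273×ln(4.41) = 16500 J.
Q = ΔU + W = 16500 J.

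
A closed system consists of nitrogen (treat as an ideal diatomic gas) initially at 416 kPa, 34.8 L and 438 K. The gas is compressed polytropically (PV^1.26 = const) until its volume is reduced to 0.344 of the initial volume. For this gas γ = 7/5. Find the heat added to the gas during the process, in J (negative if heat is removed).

-6230 J

n = P₁V₁/(RT₁) = 416×34.8/(8.314×438) = 3.98 mol.
Polytropic n=1.26: T₂ = T₁(V₁/V₂)^(n−1) = 438×(2.91)^0.26 = 578 K; P₂ = P₁(V₁/V₂)^n = 1600 kPa.
W = (P₁V₁−P₂V₂)/(n−1) = (416×34.8−1600×12.0)/0.26 = -17800 J.
ΔU = nCvΔT = 3.98×20.8×(578−438) = 11600 J.
Q = ΔU + W = -6230 J.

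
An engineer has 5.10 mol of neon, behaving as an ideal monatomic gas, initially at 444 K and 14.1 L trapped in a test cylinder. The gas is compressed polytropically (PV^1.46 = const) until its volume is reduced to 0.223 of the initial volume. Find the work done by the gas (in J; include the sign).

-40700 J

P₁ = nRT₁/V₁ = 5.10×8.314×444/14.1 = 1340 kPa.
Polytropic n=1.46: T₂ = T₁(V₁/V₂)^(n−1) = 444×(4.48)^0.46 = 885 K; P₂ = P₁(V₁/V₂)^n = 11900 kPa.
W = (P₁V₁−P₂V₂)/(n−1) = (1340×14.1−11900×3.14)/0.46 = -40700 J.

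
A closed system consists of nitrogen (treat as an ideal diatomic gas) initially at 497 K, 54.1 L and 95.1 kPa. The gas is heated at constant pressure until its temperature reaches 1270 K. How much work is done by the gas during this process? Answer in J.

n = P₁V₁/(RT₁) = 95.1×54.1/(8.314×497) = 1.25 mol.
Isobaric: P stays 95.1 kPa; V/T = const ⇒ T₂ = 1270 K, V₂ = 138 L.
W = PΔV = 95.1×(138−54.1) kPa·L = 8000 J.

8000 J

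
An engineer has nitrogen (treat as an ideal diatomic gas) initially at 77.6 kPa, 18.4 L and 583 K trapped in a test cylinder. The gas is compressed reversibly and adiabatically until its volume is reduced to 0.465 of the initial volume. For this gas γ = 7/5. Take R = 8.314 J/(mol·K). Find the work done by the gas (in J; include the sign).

-1280 J

n = P₁V₁/(RT₁) = 77.6×18.4/(8.314×583) = 0.295 mol.
Adiabatic: TV^(γ−1) = const ⇒ T₂ = 583×(2.15)^0.400 = 792 K; PV^γ = const ⇒ P₂ = 227 kPa.
ΔU = nCvΔT = 0.295×20.8×(792−583) = 1280 J.
Q = 0 for an adiabatic process, so W = −ΔU = -1280 J.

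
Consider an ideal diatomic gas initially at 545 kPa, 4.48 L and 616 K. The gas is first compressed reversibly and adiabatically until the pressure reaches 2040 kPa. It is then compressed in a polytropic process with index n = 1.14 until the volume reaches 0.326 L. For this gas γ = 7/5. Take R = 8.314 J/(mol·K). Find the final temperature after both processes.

1140 K

n = P₁V₁/(RT₁) = 545×4.48/(8.314×616) = 0.477 mol.
Step 1 — Adiabatic: T₂/T₁ = (P₂/P₁)^((γ−1)/γ) ⇒ T₂ = 616×(3.74)^0.286 = 898 K; V₂ = 1.75 L.
ΔU = nCvΔT = 0.477×20.8×(898−616) = 2800 J.
Q = 0 for an adiabatic process, so W = −ΔU = -2800 J.
State after step 1: P = 2040 kPa, V = 1.75 L, T = 898 K.
Step 2 — Polytropic n=1.14: T₂ = T₁(V₁/V₂)^(n−1) = 898×(5.35)^0.14 = 1140 K; P₂ = P₁(V₁/V₂)^n = 13800 kPa.
W = (P₁V₁−P₂V₂)/(n−1) = (2040×1.75−13800×0.326)/0.14 = -6730 J.
ΔU = nCvΔT = 0.477×20.8×(1140−898) = 2360 J.
Q = ΔU + W = -4380 J.
Net over both steps: W = -9530 J, Q = -4380 J, ΔU = 5150 J.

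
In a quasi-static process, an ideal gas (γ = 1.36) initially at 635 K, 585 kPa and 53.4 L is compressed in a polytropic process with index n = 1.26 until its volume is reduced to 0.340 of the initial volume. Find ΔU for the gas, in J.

28100 J

n = P₁V₁/(RT₁) = 585×53.4/(8.314×635) = 5.92 mol.
Polytropic n=1.26: T₂ = T₁(V₁/V₂)^(n−1) = 635×(2.94)^0.26 = 841 K; P₂ = P₁(V₁/V₂)^n = 2280 kPa.
For an ideal gas ΔU = nCvΔT with Cv = R/(γ−1) = 23.1 J/(mol·K).
ΔU = 5.92×23.1×(841−635) = 28100 J.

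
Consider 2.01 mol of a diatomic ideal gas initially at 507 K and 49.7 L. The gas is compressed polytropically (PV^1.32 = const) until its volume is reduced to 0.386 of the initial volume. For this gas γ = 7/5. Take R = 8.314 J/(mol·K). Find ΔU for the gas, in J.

P₁ = nRT₁/V₁ = 2.01×8.314×507/49.7 = 170 kPa.
Polytropic n=1.32: T₂ = T₁(V₁/V₂)^(n−1) = 507×(2.59)^0.32 = 688 K; P₂ = P₁(V₁/V₂)^n = 599 kPa.
For an ideal gas ΔU = nCvΔT with Cv = (5/2)R = 20.8 J/(mol·K).
ΔU = 2.01×20.8×(688−507) = 7540 J.

7540 J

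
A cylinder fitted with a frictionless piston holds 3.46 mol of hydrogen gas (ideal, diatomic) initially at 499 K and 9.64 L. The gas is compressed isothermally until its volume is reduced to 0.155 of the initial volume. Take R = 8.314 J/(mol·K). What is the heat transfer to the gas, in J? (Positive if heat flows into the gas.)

P₁ = nRT₁/V₁ = 3.46×8.314×499/9.64 = 1490 kPa.
Isothermal: T stays 499 K; PV = const ⇒ V₂ = 1.49 L, P₂ = 9610 kPa.
ΔU = 0 (ideal gas, T constant).
W = nRT ln(V₂/V₁) = 3.46×8.314×499×ln(0.155) = -26800 J.
Q = ΔU + W = -26800 J.

-26800 J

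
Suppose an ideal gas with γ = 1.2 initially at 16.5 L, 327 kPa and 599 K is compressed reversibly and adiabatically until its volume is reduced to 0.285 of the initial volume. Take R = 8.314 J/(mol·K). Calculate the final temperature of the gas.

770 K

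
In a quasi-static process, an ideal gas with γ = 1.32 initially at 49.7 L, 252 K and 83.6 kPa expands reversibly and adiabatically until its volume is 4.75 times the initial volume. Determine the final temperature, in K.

Adiabatic: TV^(γ−1) = const ⇒ T₂ = 252×(0.211)^0.320 = 153 K; PV^γ = const ⇒ P₂ = 10.7 kPa.

153 K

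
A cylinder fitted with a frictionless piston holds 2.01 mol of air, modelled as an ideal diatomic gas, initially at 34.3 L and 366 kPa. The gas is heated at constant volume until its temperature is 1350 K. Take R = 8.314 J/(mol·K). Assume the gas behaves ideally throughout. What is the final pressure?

658 kPa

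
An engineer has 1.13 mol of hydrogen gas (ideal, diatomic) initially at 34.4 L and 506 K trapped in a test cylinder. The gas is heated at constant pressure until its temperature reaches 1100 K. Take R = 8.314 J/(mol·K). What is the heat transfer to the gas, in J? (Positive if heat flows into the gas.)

19500 J

P₁ = nRT₁/V₁ = 1.13×8.314×506/34.4 = 138 kPa.
Isobaric: P stays 138 kPa; V/T = const ⇒ T₂ = 1100 K, V₂ = 74.8 L.
W = PΔV = 138×(74.8−34.4) kPa·L = 5580 J.
ΔU = nCvΔT = 1.13×20.8×(1100−506) = 14000 J.
Q = ΔU + W = nCpΔT = 19500 J.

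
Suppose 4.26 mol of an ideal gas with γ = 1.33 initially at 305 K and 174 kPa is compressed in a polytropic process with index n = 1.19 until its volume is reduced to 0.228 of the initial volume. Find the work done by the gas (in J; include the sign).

V₁ = nRT₁/P₁ = 4.26×8.314×305/174 = 62.1 L.
Polytropic n=1.19: T₂ = T₁(V₁/V₂)^(n−1) = 305×(4.39)^0.19 = 404 K; P₂ = P₁(V₁/V₂)^n = 1010 kPa.
W = (P₁V₁−P₂V₂)/(n−1) = (174×62.1−1010×14.2)/0.19 = -18400 J.

-18400 J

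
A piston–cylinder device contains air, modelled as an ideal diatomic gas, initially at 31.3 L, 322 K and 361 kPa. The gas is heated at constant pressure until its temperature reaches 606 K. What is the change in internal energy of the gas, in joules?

n = P₁V₁/(RT₁) = 361×31.3/(8.314×322) = 4.22 mol.
Isobaric: P stays 361 kPa; V/T = const ⇒ T₂ = 606 K, V₂ = 58.9 L.
For an ideal gas ΔU = nCvΔT with Cv = (5/2)R = 20.8 J/(mol·K).
ΔU = 4.22×20.8×(606−322) = 24900 J.

24900 J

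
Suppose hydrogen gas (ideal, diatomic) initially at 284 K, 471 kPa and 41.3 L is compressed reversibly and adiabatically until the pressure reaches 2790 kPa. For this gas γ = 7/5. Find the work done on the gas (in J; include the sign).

32200 J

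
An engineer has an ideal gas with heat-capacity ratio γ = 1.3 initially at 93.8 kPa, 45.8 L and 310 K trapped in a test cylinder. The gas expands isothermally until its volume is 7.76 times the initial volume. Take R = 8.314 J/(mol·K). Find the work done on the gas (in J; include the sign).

n = P₁V₁/(RT₁) = 93.8×45.8/(8.314×310) = 1.67 mol.
Isothermal: T stays 310 K; PV = const ⇒ V₂ = 355 L, P₂ = 12.1 kPa.
W = nRT ln(V₂/V₁) = 1.67×8.314×310×ln(7.76) = 8800 J.
Work done on the gas = −W_by = -8800 J.

-8800 J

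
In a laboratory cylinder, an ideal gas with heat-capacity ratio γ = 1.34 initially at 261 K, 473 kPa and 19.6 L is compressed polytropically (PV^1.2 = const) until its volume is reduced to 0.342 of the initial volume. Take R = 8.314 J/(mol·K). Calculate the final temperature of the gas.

323 K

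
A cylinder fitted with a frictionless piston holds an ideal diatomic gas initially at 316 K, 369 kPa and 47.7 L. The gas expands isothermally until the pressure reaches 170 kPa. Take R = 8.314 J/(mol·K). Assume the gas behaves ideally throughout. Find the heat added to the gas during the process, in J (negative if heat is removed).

n = P₁V₁/(RT₁) = 369×47.7/(8.314×316) = 6.70 mol.
Isothermal: T stays 316 K; PV = const ⇒ V₂ = 104 L, P₂ = 170 kPa.
ΔU = 0 (ideal gas, T constant).
W = nRT ln(V₂/V₁) = 6.70×8.314×316×ln(2.17) = 13600 J.
Q = ΔU + W = 13600 J.

13600 J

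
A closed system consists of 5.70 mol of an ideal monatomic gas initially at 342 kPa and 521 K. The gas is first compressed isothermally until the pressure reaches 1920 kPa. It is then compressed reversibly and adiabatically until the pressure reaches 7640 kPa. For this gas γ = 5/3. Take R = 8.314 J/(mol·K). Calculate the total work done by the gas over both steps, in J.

-69900 J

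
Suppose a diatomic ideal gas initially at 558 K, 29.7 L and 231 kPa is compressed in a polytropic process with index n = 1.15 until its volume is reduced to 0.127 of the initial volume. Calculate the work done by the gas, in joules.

n = P₁V₁/(RT₁) = 231×29.7/(8.314×558) = 1.48 mol.
Polytropic n=1.15: T₂ = T₁(V₁/V₂)^(n−1) = 558×(7.87)^0.15 = 760 K; P₂ = P₁(V₁/V₂)^n = 2480 kPa.
W = (P₁V₁−P₂V₂)/(n−1) = (231×29.7−2480×3.77)/0.15 = -16600 J.

-16600 J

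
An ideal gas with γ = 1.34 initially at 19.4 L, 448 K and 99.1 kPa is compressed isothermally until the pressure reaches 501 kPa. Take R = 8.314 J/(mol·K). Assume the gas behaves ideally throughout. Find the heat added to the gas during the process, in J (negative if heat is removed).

-3120 J

n = P₁V₁/(RT₁) = 99.1×19.4/(8.314×448) = 0.516 mol.
Isothermal: T stays 448 K; PV = const ⇒ V₂ = 3.84 L, P₂ = 501 kPa.
ΔU = 0 (ideal gas, T constant).
W = nRT ln(V₂/V₁) = 0.516×8.314×448×ln(0.198) = -3120 J.
Q = ΔU + W = -3120 J.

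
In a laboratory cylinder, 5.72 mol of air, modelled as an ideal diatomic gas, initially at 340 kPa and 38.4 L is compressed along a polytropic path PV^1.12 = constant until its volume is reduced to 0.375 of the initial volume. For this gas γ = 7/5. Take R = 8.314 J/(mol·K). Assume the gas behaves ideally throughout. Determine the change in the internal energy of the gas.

T₁ = P₁V₁/(nR) = 340×38.4/(5.72×8.314) = 275 K.
Polytropic n=1.12: T₂ = T₁(V₁/V₂)^(n−1) = 275×(2.67)^0.12 = 309 K; P₂ = P₁(V₁/V₂)^n = 1020 kPa.
For an ideal gas ΔU = nCvΔT with Cv = (5/2)R = 20.8 J/(mol·K).
ΔU = 5.72×20.8×(309−275) = 4080 J.

4080 J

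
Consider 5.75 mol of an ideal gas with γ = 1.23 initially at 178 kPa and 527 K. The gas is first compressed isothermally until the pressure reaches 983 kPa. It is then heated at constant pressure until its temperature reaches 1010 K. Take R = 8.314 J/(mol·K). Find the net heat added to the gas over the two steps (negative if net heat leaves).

V₁ = nRT₁/P₁ = 5.75×8.314×527/178 = 142 L.
Step 1 — Isothermal: T stays 527 K; PV = const ⇒ V₂ = 25.6 L, P₂ = 983 kPa.
ΔU = 0 (ideal gas, T constant).
W = nRT ln(V₂/V₁) = 5.75×8.314×527×ln(0.181) = -43100 J.
Q = ΔU + W = -43100 J.
State after step 1: P = 983 kPa, V = 25.6 L, T = 527 K.
Step 2 — Isobaric: P stays 983 kPa; V/T = const ⇒ T₂ = 1010 K, V₂ = 49.1 L.
W = PΔV = 983×(49.1−25.6) kPa·L = 23100 J.
ΔU = nCvΔT = 5.75×36.1×(1010−527) = 100000 J.
Q = ΔU + W = nCpΔT = 123000 J.
Net over both steps: W = -20000 J, Q = 80400 J, ΔU = 100000 J.

80400 J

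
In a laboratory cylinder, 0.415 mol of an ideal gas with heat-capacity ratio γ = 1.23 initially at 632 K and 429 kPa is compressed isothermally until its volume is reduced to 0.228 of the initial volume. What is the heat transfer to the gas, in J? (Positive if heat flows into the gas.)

V₁ = nRT₁/P₁ = 0.415×8.314×632/429 = 5.08 L.
Isothermal: T stays 632 K; PV = const ⇒ V₂ = 1.16 L, P₂ = 1880 kPa.
ΔU = 0 (ideal gas, T constant).
W = nRT ln(V₂/V₁) = 0.415×8.314×632×ln(0.228) = -3220 J.
Q = ΔU + W = -3220 J.

-3220 J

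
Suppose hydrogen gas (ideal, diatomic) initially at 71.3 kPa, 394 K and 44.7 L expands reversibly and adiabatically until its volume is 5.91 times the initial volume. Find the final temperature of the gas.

Adiabatic: TV^(γ−1) = const ⇒ T₂ = 394×(0.169)^0.400 = 194 K; PV^γ = const ⇒ P₂ = 5.93 kPa.

194 K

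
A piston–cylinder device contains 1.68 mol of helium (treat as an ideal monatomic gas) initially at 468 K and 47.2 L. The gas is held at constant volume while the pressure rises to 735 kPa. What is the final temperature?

2480 K

P₁ = nRT₁/V₁ = 1.68×8.314×468/47.2 = 138 kPa.
Isochoric: V stays 47.2 L; P/T = const ⇒ T₂ = 2480 K, P₂ = 735 kPa.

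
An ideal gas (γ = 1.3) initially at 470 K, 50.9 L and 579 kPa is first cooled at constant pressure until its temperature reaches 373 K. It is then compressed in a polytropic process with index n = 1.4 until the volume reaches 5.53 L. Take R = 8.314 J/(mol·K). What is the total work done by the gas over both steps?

n = P₁V₁/(RT₁) = 579×50.9/(8.314×470) = 7.54 mol.
Step 1 — Isobaric: P stays 579 kPa; V/T = const ⇒ T₂ = 373 K, V₂ = 40.4 L.
W = PΔV = 579×(40.4−50.9) kPa·L = -6080 J.
ΔU = nCvΔT = 7.54×27.7×(373−470) = -20300 J.
Q = ΔU + W = nCpΔT = -26400 J.
State after step 1: P = 579 kPa, V = 40.4 L, T = 373 K.
Step 2 — Polytropic n=1.4: T₂ = T₁(V₁/V₂)^(n−1) = 373×(7.30)^0.40 = 826 K; P₂ = P₁(V₁/V₂)^n = 9370 kPa.
W = (P₁V₁−P₂V₂)/(n−1) = (579×40.4−9370×5.53)/0.40 = -71100 J.
ΔU = nCvΔT = 7.54×27.7×(826−373) = 94800 J.
Q = ΔU + W = 23700 J.
Net over both steps: W = -77100 J, Q = -2670 J, ΔU = 74500 J.

-77100 J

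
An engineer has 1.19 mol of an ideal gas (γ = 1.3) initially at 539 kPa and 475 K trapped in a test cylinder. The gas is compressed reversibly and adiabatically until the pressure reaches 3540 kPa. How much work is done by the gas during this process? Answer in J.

V₁ = nRT₁/P₁ = 1.19×8.314×475/539 = 8.72 L.
Adiabatic: T₂/T₁ = (P₂/P₁)^((γ−1)/γ) ⇒ T₂ = 475×(6.57)^0.231 = 733 K; V₂ = 2.05 L.
ΔU = nCvΔT = 1.19×27.7×(733−475) = 8520 J.
Q = 0 for an adiabatic process, so W = −ΔU = -8520 J.

-8520 J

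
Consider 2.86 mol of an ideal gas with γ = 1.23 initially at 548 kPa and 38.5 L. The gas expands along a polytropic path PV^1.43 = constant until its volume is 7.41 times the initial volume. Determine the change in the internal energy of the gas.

T₁ = P₁V₁/(nR) = 548×38.5/(2.86×8.314) = 887 K.
Polytropic n=1.43: T₂ = T₁(V₁/V₂)^(n−1) = 887×(0.135)^0.43 = 375 K; P₂ = P₁(V₁/V₂)^n = 31.3 kPa.
For an ideal gas ΔU = nCvΔT with Cv = R/(γ−1) = 36.1 J/(mol·K).
ΔU = 2.86×36.1×(375−887) = -53000 J.

-53000 J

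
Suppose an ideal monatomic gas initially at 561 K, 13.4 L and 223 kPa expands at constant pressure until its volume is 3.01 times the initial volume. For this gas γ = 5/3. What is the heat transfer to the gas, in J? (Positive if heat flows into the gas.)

15000 J

n = P₁V₁/(RT₁) = 223×13.4/(8.314×561) = 0.641 mol.
Isobaric: P stays 223 kPa; V/T = const ⇒ T₂ = 1690 K, V₂ = 40.3 L.
W = PΔV = 223×(40.3−13.4) kPa·L = 6010 J.
ΔU = nCvΔT = 0.641×12.5×(1690−561) = 9010 J.
Q = ΔU + W = nCpΔT = 15000 J.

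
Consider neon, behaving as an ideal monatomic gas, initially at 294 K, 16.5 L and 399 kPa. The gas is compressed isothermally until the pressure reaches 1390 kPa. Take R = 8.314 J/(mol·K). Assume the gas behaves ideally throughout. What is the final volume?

4.74 L

Isothermal: T stays 294 K; PV = const ⇒ V₂ = 4.74 L, P₂ = 1390 kPa.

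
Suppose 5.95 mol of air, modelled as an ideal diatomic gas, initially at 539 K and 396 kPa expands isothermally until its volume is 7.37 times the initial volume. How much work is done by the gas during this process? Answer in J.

53300 J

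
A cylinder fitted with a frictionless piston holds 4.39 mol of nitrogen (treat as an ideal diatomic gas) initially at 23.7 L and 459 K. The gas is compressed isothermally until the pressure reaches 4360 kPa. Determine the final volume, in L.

3.84 L

P₁ = nRT₁/V₁ = 4.39×8.314×459/23.7 = 707 kPa.
Isothermal: T stays 459 K; PV = const ⇒ V₂ = 3.84 L, P₂ = 4360 kPa.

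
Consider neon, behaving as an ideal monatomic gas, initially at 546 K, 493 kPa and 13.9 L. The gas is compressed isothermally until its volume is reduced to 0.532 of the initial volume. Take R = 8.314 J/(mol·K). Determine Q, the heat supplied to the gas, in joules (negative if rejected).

-4320 J

n = P₁V₁/(RT₁) = 493×13.9/(8.314×546) = 1.51 mol.
Isothermal: T stays 546 K; PV = const ⇒ V₂ = 7.39 L, P₂ = 927 kPa.
ΔU = 0 (ideal gas, T constant).
W = nRT ln(V₂/V₁) = 1.51×8.314×546×ln(0.532) = -4320 J.
Q = ΔU + W = -4320 J.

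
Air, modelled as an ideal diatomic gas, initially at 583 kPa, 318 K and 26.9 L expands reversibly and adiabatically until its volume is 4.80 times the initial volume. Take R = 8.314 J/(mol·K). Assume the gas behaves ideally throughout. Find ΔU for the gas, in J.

n = P₁V₁/(RT₁) = 583×26.9/(8.314×318) = 5.93 mol.
Adiabatic: TV^(γ−1) = const ⇒ T₂ = 318×(0.208)^0.400 = 170 K; PV^γ = const ⇒ P₂ = 64.9 kPa.
For an ideal gas ΔU = nCvΔT with Cv = (5/2)R = 20.8 J/(mol·K).
ΔU = 5.93×20.8×(170−318) = -18300 J.

-18300 J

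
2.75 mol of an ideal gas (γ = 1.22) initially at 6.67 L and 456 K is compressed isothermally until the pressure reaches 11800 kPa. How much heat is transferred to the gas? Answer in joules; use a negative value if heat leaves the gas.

-21100 J

P₁ = nRT₁/V₁ = 2.75×8.314×456/6.67 = 1560 kPa.
Isothermal: T stays 456 K; PV = const ⇒ V₂ = 0.884 L, P₂ = 11800 kPa.
ΔU = 0 (ideal gas, T constant).
W = nRT ln(V₂/V₁) = 2.75×8.314×456×ln(0.132) = -21100 J.
Q = ΔU + W = -21100 J.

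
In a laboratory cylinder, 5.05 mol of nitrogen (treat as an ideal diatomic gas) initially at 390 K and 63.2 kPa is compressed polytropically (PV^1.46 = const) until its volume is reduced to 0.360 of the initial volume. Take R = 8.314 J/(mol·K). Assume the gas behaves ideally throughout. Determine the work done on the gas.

V₁ = nRT₁/P₁ = 5.05×8.314×390/63.2 = 259 L.
Polytropic n=1.46: T₂ = T₁(V₁/V₂)^(n−1) = 390×(2.78)^0.46 = 624 K; P₂ = P₁(V₁/V₂)^n = 281 kPa.
W = (P₁V₁−P₂V₂)/(n−1) = (63.2×259−281×93.3)/0.46 = -21400 J.
Work done on the gas = −W_by = 21400 J.

21400 J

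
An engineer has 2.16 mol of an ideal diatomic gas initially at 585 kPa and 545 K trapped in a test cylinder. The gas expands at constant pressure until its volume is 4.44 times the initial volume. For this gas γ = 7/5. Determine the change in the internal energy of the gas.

V₁ = nRT₁/P₁ = 2.16×8.314×545/585 = 16.7 L.
Isobaric: P stays 585 kPa; V/T = const ⇒ T₂ = 2420 K, V₂ = 74.3 L.
For an ideal gas ΔU = nCvΔT with Cv = (5/2)R = 20.8 J/(mol·K).
ΔU = 2.16×20.8×(2420−545) = 84200 J.

84200 J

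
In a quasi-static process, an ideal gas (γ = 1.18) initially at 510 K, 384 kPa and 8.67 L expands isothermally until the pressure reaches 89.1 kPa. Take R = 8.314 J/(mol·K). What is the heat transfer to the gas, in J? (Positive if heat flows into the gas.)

n = P₁V₁/(RT₁) = 384×8.67/(8.314×510) = 0.785 mol.
Isothermal: T stays 510 K; PV = const ⇒ V₂ = 37.4 L, P₂ = 89.1 kPa.
ΔU = 0 (ideal gas, T constant).
W = nRT ln(V₂/V₁) = 0.785×8.314×510×ln(4.31) = 4860 J.
Q = ΔU + W = 4860 J.

4860 J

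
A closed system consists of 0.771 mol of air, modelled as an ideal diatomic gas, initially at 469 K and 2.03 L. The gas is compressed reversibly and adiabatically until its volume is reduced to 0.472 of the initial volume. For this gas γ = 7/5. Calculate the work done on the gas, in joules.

P₁ = nRT₁/V₁ = 0.771×8.314×469/2.03 = 1480 kPa.
Adiabatic: TV^(γ−1) = const ⇒ T₂ = 469×(2.12)^0.400 = 633 K; PV^γ = const ⇒ P₂ = 4240 kPa.
ΔU = nCvΔT = 0.771×20.8×(633−469) = 2630 J.
Q = 0 for an adiabatic process, so W = −ΔU = -2630 J.
Work done on the gas = −W_by = 2630 J.

2630 J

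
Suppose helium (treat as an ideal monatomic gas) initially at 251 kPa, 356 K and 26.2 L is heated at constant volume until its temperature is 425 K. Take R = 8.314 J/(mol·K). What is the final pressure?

300 kPa

Isochoric: V stays 26.2 L; P/T = const ⇒ T₂ = 425 K, P₂ = 300 kPa.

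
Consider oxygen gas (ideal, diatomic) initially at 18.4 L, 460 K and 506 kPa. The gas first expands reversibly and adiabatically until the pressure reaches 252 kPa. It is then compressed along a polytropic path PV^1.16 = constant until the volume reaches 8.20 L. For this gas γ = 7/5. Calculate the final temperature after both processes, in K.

n = P₁V₁/(RT₁) = 506×18.4/(8.314×460) = 2.43 mol.
Step 1 — Adiabatic: T₂/T₁ = (P₂/P₁)^((γ−1)/γ) ⇒ T₂ = 460×(0.498)^0.286 = 377 K; V₂ = 30.3 L.
ΔU = nCvΔT = 2.43×20.8×(377−460) = -4200 J.
Q = 0 for an adiabatic process, so W = −ΔU = 4200 J.
State after step 1: P = 252 kPa, V = 30.3 L, T = 377 K.
Step 2 — Polytropic n=1.16: T₂ = T₁(V₁/V₂)^(n−1) = 377×(3.69)^0.16 = 465 K; P₂ = P₁(V₁/V₂)^n = 1150 kPa.
W = (P₁V₁−P₂V₂)/(n−1) = (252×30.3−1150×8.20)/0.16 = -11100 J.
ΔU = nCvΔT = 2.43×20.8×(465−377) = 4430 J.
Q = ΔU + W = -6650 J.
Net over both steps: W = -6880 J, Q = -6650 J, ΔU = 229 J.

465 K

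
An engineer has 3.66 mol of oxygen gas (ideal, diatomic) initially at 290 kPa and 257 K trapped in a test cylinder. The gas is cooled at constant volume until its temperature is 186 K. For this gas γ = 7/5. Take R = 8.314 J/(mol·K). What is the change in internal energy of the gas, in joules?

V₁ = nRT₁/P₁ = 3.66×8.314×257/290 = 27.0 L.
Isochoric: V stays 27.0 L; P/T = const ⇒ T₂ = 186 K, P₂ = 210 kPa.
For an ideal gas ΔU = nCvΔT with Cv = (5/2)R = 20.8 J/(mol·K).
ΔU = 3.66×20.8×(186−257) = -5400 J.

-5400 J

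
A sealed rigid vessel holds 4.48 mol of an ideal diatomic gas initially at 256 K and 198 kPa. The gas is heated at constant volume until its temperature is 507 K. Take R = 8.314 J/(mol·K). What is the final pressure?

392 kPa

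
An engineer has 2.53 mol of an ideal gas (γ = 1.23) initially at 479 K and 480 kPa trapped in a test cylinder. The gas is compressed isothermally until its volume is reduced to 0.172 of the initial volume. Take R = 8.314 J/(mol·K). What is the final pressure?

V₁ = nRT₁/P₁ = 2.53×8.314×479/480 = 21.0 L.
Isothermal: T stays 479 K; PV = const ⇒ V₂ = 3.61 L, P₂ = 2790 kPa.

2790 kPa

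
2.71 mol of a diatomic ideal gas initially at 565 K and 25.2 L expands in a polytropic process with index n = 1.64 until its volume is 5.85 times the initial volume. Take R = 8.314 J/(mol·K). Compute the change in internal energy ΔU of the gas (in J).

-21500 J

P₁ = nRT₁/V₁ = 2.71×8.314×565/25.2 = 505 kPa.
Polytropic n=1.64: T₂ = T₁(V₁/V₂)^(n−1) = 565×(0.171)^0.64 = 182 K; P₂ = P₁(V₁/V₂)^n = 27.9 kPa.
For an ideal gas ΔU = nCvΔT with Cv = (5/2)R = 20.8 J/(mol·K).
ΔU = 2.71×20.8×(182−565) = -21500 J.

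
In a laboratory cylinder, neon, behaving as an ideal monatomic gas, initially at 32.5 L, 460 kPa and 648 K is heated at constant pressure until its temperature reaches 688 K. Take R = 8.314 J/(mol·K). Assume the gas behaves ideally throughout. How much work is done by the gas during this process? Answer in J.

923 J

n = P₁V₁/(RT₁) = 460×32.5/(8.314×648) = 2.77 mol.
Isobaric: P stays 460 kPa; V/T = const ⇒ T₂ = 688 K, V₂ = 34.5 L.
W = PΔV = 460×(34.5−32.5) kPa·L = 923 J.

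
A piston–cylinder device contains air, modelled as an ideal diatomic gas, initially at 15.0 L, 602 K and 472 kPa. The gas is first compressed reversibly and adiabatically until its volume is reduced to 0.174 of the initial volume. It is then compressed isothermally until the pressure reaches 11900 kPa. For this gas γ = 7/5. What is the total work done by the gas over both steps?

-29000 J

n = P₁V₁/(RT₁) = 472×15.0/(8.314×602) = 1.41 mol.
Step 1 — Adiabatic: TV^(γ−1) = const ⇒ T₂ = 602×(5.75)^0.400 = 1210 K; PV^γ = const ⇒ P₂ = 5460 kPa.
ΔU = nCvΔT = 1.41×20.8×(1210−602) = 17900 J.
Q = 0 for an adiabatic process, so W = −ΔU = -17900 J.
State after step 1: P = 5460 kPa, V = 2.61 L, T = 1210 K.
Step 2 — Isothermal: T stays 1210 K; PV = const ⇒ V₂ = 1.20 L, P₂ = 11900 kPa.
ΔU = 0 (ideal gas, T constant).
W = nRT ln(V₂/V₁) = 1.41×8.314×1210×ln(0.459) = -11100 J.
Q = ΔU + W = -11100 J.
Net over both steps: W = -29000 J, Q = -11100 J, ΔU = 17900 J.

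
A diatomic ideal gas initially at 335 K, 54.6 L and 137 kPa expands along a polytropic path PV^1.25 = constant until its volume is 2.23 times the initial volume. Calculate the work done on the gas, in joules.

n = P₁V₁/(RT₁) = 137×54.6/(8.314×335) = 2.69 mol.
Polytropic n=1.25: T₂ = T₁(V₁/V₂)^(n−1) = 335×(0.448)^0.25 = 274 K; P₂ = P₁(V₁/V₂)^n = 50.3 kPa.
W = (P₁V₁−P₂V₂)/(n−1) = (137×54.6−50.3×122)/0.25 = 5440 J.
Work done on the gas = −W_by = -5440 J.

-5440 J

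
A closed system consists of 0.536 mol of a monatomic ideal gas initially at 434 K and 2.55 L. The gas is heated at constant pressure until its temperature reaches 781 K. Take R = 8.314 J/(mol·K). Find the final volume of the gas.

4.59 L

P₁ = nRT₁/V₁ = 0.536×8.314×434/2.55 = 758 kPa.
Isobaric: P stays 758 kPa; V/T = const ⇒ T₂ = 781 K, V₂ = 4.59 L.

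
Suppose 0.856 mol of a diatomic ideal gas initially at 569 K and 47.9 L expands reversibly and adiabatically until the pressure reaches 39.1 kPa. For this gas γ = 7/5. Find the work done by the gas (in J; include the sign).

P₁ = nRT₁/V₁ = 0.856×8.314×569/47.9 = 84.5 kPa.
Adiabatic: T₂/T₁ = (P₂/P₁)^((γ−1)/γ) ⇒ T₂ = 569×(0.463)^0.286 = 456 K; V₂ = 83.1 L.
ΔU = nCvΔT = 0.856×20.8×(456−569) = -2000 J.
Q = 0 for an adiabatic process, so W = −ΔU = 2000 J.

2000 J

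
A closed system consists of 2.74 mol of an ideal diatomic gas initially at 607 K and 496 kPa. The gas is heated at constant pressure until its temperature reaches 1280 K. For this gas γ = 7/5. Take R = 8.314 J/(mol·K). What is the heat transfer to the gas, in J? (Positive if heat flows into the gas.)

V₁ = nRT₁/P₁ = 2.74×8.314×607/496 = 27.9 L.
Isobaric: P stays 496 kPa; V/T = const ⇒ T₂ = 1280 K, V₂ = 58.8 L.
W = PΔV = 496×(58.8−27.9) kPa·L = 15300 J.
ΔU = nCvΔT = 2.74×20.8×(1280−607) = 38300 J.
Q = ΔU + W = nCpΔT = 53700 J.

53700 J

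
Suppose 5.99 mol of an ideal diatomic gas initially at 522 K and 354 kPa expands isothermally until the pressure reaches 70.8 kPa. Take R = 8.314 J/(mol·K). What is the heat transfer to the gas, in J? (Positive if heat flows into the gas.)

V₁ = nRT₁/P₁ = 5.99×8.314×522/354 = 73.4 L.
Isothermal: T stays 522 K; PV = const ⇒ V₂ = 367 L, P₂ = 70.8 kPa.
ΔU = 0 (ideal gas, T constant).
W = nRT ln(V₂/V₁) = 5.99×8.314×522×ln(5.00) = 41800 J.
Q = ΔU + W = 41800 J.

41800 J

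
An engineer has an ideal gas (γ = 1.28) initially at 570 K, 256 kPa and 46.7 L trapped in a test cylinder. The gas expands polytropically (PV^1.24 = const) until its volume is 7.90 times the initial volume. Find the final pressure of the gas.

Polytropic n=1.24: T₂ = T₁(V₁/V₂)^(n−1) = 570×(0.127)^0.24 = 347 K; P₂ = P₁(V₁/V₂)^n = 19.7 kPa.

19.7 kPa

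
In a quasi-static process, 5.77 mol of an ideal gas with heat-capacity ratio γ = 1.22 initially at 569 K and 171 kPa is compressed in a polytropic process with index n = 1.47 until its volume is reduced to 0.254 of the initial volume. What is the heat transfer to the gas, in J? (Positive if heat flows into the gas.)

59700 J

V₁ = nRT₁/P₁ = 5.77×8.314×569/171 = 160 L.
Polytropic n=1.47: T₂ = T₁(V₁/V₂)^(n−1) = 569×(3.94)^0.47 = 1080 K; P₂ = P₁(V₁/V₂)^n = 1280 kPa.
W = (P₁V₁−P₂V₂)/(n−1) = (171×160−1280×40.5)/0.47 = -52500 J.
ΔU = nCvΔT = 5.77×37.8×(1080−569) = 112000 J.
Q = ΔU + W = 59700 J.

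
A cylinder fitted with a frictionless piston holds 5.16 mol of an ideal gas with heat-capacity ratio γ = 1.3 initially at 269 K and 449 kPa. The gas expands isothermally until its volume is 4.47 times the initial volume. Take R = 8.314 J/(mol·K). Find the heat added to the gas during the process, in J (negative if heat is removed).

17300 J

V₁ = nRT₁/P₁ = 5.16×8.314×269/449 = 25.7 L.
Isothermal: T stays 269 K; PV = const ⇒ V₂ = 115 L, P₂ = 100 kPa.
ΔU = 0 (ideal gas, T constant).
W = nRT ln(V₂/V₁) = 5.16×8.314×269×ln(4.47) = 17300 J.
Q = ΔU + W = 17300 J.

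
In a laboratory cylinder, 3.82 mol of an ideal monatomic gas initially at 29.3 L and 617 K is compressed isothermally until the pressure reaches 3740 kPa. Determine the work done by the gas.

-33700 J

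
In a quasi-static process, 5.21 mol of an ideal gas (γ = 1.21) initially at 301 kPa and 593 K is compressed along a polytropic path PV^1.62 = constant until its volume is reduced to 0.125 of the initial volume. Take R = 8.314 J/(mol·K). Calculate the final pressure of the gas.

8740 kPa

V₁ = nRT₁/P₁ = 5.21×8.314×593/301 = 85.3 L.
Polytropic n=1.62: T₂ = T₁(V₁/V₂)^(n−1) = 593×(8.00)^0.62 = 2150 K; P₂ = P₁(V₁/V₂)^n = 8740 kPa.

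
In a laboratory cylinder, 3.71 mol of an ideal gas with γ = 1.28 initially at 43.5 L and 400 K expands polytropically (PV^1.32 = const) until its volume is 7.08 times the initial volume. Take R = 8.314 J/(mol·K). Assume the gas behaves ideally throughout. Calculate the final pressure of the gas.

P₁ = nRT₁/V₁ = 3.71×8.314×400/43.5 = 284 kPa.
Polytropic n=1.32: T₂ = T₁(V₁/V₂)^(n−1) = 400×(0.141)^0.32 = 214 K; P₂ = P₁(V₁/V₂)^n = 21.4 kPa.

21.4 kPa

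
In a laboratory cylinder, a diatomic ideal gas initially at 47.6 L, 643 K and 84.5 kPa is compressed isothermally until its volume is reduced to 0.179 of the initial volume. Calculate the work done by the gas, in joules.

n = P₁V₁/(RT₁) = 84.5×47.6/(8.314×643) = 0.752 mol.
Isothermal: T stays 643 K; PV = const ⇒ V₂ = 8.52 L, P₂ = 472 kPa.
W = nRT ln(V₂/V₁) = 0.752×8.314×643×ln(0.179) = -6920 J.

-6920 J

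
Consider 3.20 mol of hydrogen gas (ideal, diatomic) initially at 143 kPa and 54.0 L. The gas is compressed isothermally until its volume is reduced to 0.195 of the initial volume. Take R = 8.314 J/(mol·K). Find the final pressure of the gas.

T₁ = P₁V₁/(nR) = 143×54.0/(3.20×8.314) = 290 K.
Isothermal: T stays 290 K; PV = const ⇒ V₂ = 10.5 L, P₂ = 733 kPa.

733 kPa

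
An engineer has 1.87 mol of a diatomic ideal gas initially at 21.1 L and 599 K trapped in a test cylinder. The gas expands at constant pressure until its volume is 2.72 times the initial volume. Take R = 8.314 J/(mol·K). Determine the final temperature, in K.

P₁ = nRT₁/V₁ = 1.87×8.314×599/21.1 = 441 kPa.
Isobaric: P stays 441 kPa; V/T = const ⇒ T₂ = 1630 K, V₂ = 57.4 L.

1630 K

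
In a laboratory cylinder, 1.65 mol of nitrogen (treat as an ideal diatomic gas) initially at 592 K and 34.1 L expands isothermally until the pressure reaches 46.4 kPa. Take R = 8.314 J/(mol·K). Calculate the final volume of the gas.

P₁ = nRT₁/V₁ = 1.65×8.314×592/34.1 = 238 kPa.
Isothermal: T stays 592 K; PV = const ⇒ V₂ = 175 L, P₂ = 46.4 kPa.

175 L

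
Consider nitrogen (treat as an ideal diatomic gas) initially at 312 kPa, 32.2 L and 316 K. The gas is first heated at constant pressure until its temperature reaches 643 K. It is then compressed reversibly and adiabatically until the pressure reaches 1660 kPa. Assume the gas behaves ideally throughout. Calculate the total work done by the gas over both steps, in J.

-20900 J

n = P₁V₁/(RT₁) = 312×32.2/(8.314×316) = 3.82 mol.
Step 1 — Isobaric: P stays 312 kPa; V/T = const ⇒ T₂ = 643 K, V₂ = 65.5 L.
W = PΔV = 312×(65.5−32.2) kPa·L = 10400 J.
ΔU = nCvΔT = 3.82×20.8×(643−316) = 26000 J.
Q = ΔU + W = nCpΔT = 36400 J.
State after step 1: P = 312 kPa, V = 65.5 L, T = 643 K.
Step 2 — Adiabatic: T₂/T₁ = (P₂/P₁)^((γ−1)/γ) ⇒ T₂ = 643×(5.32)^0.286 = 1040 K; V₂ = 19.9 L.
ΔU = nCvΔT = 3.82×20.8×(1040−643) = 31300 J.
Q = 0 for an adiabatic process, so W = −ΔU = -31300 J.
Net over both steps: W = -20900 J, Q = 36400 J, ΔU = 57300 J.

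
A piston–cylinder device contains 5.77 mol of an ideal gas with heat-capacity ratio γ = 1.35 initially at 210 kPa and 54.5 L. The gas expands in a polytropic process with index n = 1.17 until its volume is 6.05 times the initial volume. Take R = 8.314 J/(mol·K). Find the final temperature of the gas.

176 K

T₁ = P₁V₁/(nR) = 210×54.5/(5.77×8.314) = 239 K.
Polytropic n=1.17: T₂ = T₁(V₁/V₂)^(n−1) = 239×(0.165)^0.17 = 176 K; P₂ = P₁(V₁/V₂)^n = 25.6 kPa.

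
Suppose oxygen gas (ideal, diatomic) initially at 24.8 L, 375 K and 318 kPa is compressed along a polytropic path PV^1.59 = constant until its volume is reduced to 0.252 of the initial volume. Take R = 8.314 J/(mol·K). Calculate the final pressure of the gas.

Polytropic n=1.59: T₂ = T₁(V₁/V₂)^(n−1) = 375×(3.97)^0.59 = 846 K; P₂ = P₁(V₁/V₂)^n = 2850 kPa.

2850 kPa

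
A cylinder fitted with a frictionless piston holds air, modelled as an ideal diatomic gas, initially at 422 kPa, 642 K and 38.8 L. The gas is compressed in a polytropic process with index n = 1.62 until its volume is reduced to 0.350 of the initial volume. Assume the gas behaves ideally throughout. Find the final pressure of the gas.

2310 kPa

Polytropic n=1.62: T₂ = T₁(V₁/V₂)^(n−1) = 642×(2.86)^0.62 = 1230 K; P₂ = P₁(V₁/V₂)^n = 2310 kPa.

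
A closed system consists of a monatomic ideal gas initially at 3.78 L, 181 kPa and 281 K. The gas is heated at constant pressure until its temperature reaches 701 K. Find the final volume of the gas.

9.43 L

Isobaric: P stays 181 kPa; V/T = const ⇒ T₂ = 701 K, V₂ = 9.43 L.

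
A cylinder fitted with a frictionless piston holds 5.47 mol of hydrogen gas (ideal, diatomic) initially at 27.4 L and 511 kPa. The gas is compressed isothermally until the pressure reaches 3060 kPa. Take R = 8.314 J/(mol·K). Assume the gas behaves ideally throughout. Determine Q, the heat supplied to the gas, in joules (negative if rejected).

-25100 J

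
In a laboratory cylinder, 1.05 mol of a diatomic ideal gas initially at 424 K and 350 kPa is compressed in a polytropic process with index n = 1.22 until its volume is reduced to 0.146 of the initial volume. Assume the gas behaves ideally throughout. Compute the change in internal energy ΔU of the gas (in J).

4880 J

V₁ = nRT₁/P₁ = 1.05×8.314×424/350 = 10.6 L.
Polytropic n=1.22: T₂ = T₁(V₁/V₂)^(n−1) = 424×(6.85)^0.22 = 647 K; P₂ = P₁(V₁/V₂)^n = 3660 kPa.
For an ideal gas ΔU = nCvΔT with Cv = (5/2)R = 20.8 J/(mol·K).
ΔU = 1.05×20.8×(647−424) = 4880 J.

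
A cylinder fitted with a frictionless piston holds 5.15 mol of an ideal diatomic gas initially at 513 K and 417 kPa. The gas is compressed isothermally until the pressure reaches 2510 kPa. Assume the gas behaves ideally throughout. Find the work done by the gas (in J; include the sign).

-39400 J

V₁ = nRT₁/P₁ = 5.15×8.314×513/417 = 52.7 L.
Isothermal: T stays 513 K; PV = const ⇒ V₂ = 8.75 L, P₂ = 2510 kPa.
W = nRT ln(V₂/V₁) = 5.15×8.314×513×ln(0.166) = -39400 J.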